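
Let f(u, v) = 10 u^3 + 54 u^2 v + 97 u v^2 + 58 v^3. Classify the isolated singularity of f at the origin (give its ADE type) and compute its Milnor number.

The Hessian of f at 0 has rank 0. Corank 2; j^3 = (u + 2*v)*(10*u^2 + 34*u*v + 29*v^2) splits into three distinct lines over C (the quadratic factor has nonzero discriminant), so D_4.

Type D_{4}, Milnor number mu = 4.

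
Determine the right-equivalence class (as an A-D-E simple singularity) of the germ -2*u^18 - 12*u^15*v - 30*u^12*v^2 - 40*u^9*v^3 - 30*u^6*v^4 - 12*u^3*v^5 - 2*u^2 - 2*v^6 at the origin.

A5

The Hessian of f at 0 has rank 1. Corank 1: A-series; mu = 5 gives A_5.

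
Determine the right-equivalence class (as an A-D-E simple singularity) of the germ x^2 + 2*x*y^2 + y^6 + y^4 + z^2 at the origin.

A5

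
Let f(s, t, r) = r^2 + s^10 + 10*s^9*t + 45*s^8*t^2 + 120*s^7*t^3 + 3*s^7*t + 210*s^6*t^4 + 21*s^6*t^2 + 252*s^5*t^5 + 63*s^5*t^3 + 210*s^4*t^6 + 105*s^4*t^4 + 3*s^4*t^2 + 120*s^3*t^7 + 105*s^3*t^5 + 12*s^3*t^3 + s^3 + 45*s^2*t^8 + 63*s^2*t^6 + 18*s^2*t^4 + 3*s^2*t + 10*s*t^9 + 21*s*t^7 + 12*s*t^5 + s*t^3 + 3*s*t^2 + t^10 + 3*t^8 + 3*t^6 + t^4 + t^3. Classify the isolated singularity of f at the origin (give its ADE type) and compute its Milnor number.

The Hessian of f at 0 is [[0, 0, 0], [0, 0, 0], [0, 0, 2]] with rank 1, so corank 2. A Groebner basis of the Jacobian ideal J(f) in C{s,t,r} is {s^3 + 3*s^2*t + 6*s^2 + 12*s*t + 6*t^2, -3*s^2 + s*t^2 - 6*s*t - 3*t^2, 3*s^2 + 6*s*t + t^3 + 3*t^2, r}; counting standard monomials gives mu = 7. Corank 2; j^3 = (s + t)^3 is a perfect cube, so E-series; the 4-jet and mu = 7 give E_7.

Type E_7, Milnor number mu = 7.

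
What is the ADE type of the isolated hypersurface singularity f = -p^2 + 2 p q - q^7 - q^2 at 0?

A_6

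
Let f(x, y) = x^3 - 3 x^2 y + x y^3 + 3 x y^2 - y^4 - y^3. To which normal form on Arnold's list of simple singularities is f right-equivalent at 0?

E_{7}

The Hessian of f at 0 is [[0, 0], [0, 0]] with rank 0, so corank 2. A Groebner basis of the Jacobian ideal J(f) in C{x,y} is {x^3 - 3*x^2*y - 6*x^2 + 12*x*y - 6*y^2, 3*x^2 + x*y^2 - 6*x*y + 3*y^2, 3*x^2 - 6*x*y + y^3 + 3*y^2}; counting standard monomials gives mu = 7. Corank 2; j^3 = (x - y)^3 is a perfect cube, so E-series; the 4-jet and mu = 7 give E_7.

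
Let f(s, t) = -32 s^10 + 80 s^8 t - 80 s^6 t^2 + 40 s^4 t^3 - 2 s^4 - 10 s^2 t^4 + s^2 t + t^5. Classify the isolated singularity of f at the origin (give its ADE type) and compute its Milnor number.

Type D_{6}, Milnor number mu = 6.

The Hessian of f at 0 has rank 0. Corank 2; j^3 = s^2*t has shape L^2 M (L != M), so D-series; mu = 6 gives D_6.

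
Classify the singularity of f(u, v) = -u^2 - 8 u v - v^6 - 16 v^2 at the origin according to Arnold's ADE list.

The Hessian of f at 0 has rank 1. Corank 1: A-series; mu = 5 gives A_5.

A_5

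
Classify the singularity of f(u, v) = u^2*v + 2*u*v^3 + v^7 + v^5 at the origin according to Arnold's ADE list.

D8

The Hessian of f at 0 is [[0, 0], [0, 0]] with rank 0, so corank 2. A Groebner basis of the Jacobian ideal J(f) in C{u,v} is {u^2*v^2 + u^2/7 + u*v^2/7, u^3 - u^2/7 - u*v^2/7, u*v + v^3}; counting standard monomials gives mu = 8. Corank 2; j^3 = u^2*v has shape L^2 M (L != M), so D-series; mu = 8 gives D_8.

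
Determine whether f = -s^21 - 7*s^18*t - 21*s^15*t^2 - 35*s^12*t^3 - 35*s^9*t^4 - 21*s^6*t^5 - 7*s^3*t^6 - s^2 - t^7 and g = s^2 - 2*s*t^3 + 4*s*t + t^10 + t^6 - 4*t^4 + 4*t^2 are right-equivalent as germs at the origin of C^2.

No.

The Hessian of f at 0 has rank 1. Corank 1: A-series; mu = 6 gives A_6. The Hessian of g at 0 has rank 1. Corank 1: A-series; mu = 9 gives A_9. f is A_6 but g is A_9, hence not right-equivalent.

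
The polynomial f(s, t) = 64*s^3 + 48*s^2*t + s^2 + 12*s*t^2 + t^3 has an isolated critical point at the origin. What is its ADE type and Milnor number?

The Hessian of f at 0 has rank 1. Corank 1: A-series; mu = 2 gives A_2.

Type A2, Milnor number mu = 2.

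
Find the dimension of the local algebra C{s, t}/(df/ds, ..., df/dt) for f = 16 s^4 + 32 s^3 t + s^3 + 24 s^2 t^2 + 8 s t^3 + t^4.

6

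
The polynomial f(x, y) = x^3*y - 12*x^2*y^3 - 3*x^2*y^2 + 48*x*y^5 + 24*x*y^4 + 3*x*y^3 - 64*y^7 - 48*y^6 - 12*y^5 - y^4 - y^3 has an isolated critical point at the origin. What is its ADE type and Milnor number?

Type E_{7}, Milnor number mu = 7.

The Hessian of f at 0 has rank 0. Corank 2; j^3 = -y^3 is a perfect cube, so E-series; the 4-jet and mu = 7 give E_7.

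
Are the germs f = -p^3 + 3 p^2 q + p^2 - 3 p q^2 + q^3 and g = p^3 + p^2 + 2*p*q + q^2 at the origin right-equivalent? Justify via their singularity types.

The Hessian of f at 0 has rank 1. Corank 1: A-series; mu = 2 gives A_2. The Hessian of g at 0 has rank 1. Corank 1: A-series; mu = 2 gives A_2. Both have type A_2, hence right-equivalent.

Yes.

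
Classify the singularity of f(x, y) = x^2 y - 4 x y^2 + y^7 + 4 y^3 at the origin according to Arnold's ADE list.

D_8

The Hessian of f at 0 has rank 0. Corank 2; j^3 = y*(x - 2*y)^2 has shape L^2 M (L != M), so D-series; mu = 8 gives D_8.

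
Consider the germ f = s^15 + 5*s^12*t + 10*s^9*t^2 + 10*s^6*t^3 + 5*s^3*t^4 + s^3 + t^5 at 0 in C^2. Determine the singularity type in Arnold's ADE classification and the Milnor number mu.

The Hessian of f at 0 has rank 0. Corank 2; j^3 = s^3 is a perfect cube, so E-series; the 5-jet and mu = 8 give E_8.

Type E_8, Milnor number mu = 8.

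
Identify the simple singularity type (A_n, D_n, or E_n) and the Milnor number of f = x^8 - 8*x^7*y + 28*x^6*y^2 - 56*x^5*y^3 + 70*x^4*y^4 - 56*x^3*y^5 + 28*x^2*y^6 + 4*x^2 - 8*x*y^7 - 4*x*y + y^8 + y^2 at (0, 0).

Type A_{7}, Milnor number mu = 7.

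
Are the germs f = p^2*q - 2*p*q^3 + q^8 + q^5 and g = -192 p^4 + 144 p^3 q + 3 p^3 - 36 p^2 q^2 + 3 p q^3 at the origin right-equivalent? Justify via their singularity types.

No.

The Hessian of f at 0 is [[0, 0], [0, 0]] with rank 0, so corank 2. A Groebner basis of the Jacobian ideal J(f) in C{p,q} is {p^4, p^3*q + p^2/8 - p*q^2/8, -p^3 + p^2*q^2, -p*q + q^3}; counting standard monomials gives mu = 9. Corank 2; j^3 = p^2*q has shape L^2 M (L != M), so D-series; mu = 9 gives D_9. The Hessian of g at 0 is [[0, 0], [0, 0]] with rank 0, so corank 2. A Groebner basis of the Jacobian ideal J(g) in C{p,q} is {3*p^2/16 + q^4 + q^3/16, p^3, p^2*q - p^2/16 - q^3/48, -p^2/2 + p*q^2 - q^3/6}; counting standard monomials gives mu = 7. Corank 2; j^3 = 3*p^3 is a perfect cube, so E-series; the 4-jet and mu = 7 give E_7. f is D_9 but g is E_7, hence not right-equivalent.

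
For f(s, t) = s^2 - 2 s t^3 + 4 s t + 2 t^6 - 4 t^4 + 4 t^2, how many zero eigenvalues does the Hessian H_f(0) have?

1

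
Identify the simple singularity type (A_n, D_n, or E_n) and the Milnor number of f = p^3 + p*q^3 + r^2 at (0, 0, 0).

Type E_{7}, Milnor number mu = 7.

The Hessian of f at 0 has rank 1. Corank 2; j^3 = p^3 is a perfect cube, so E-series; the 4-jet and mu = 7 give E_7.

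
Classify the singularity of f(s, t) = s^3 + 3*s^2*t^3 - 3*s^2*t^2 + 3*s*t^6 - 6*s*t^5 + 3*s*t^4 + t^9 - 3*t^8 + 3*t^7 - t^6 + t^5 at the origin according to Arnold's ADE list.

The Hessian of f at 0 is [[0, 0], [0, 0]] with rank 0, so corank 2. A Groebner basis of the Jacobian ideal J(f) in C{s,t} is {s^2/2 + s*t^3 - s*t^2, t^4, s^3, s^2*t + s^2 - 2*s*t^2}; counting standard monomials gives mu = 8. Corank 2; j^3 = s^3 is a perfect cube, so E-series; the 5-jet and mu = 8 give E_8.

E_{8}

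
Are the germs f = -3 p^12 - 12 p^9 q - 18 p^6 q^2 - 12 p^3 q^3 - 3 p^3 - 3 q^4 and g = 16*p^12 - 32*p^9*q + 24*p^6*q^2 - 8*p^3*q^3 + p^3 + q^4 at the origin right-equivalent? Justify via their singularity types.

The Hessian of f at 0 has rank 0. Corank 2; j^3 = -3*p^3 is a perfect cube, so E-series; the 4-jet and mu = 6 give E_6. The Hessian of g at 0 has rank 0. Corank 2; j^3 = p^3 is a perfect cube, so E-series; the 4-jet and mu = 6 give E_6. Both have type E_6, hence right-equivalent.

Yes.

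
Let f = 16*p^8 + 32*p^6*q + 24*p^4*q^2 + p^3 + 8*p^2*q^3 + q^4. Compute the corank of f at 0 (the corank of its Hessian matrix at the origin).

2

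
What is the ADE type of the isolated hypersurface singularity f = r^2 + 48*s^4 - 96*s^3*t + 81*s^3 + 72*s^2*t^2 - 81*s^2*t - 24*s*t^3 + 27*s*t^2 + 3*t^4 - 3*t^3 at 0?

The Hessian of f at 0 has rank 1. Corank 2; j^3 = 3*(3*s - t)^3 is a perfect cube, so E-series; the 4-jet and mu = 6 give E_6.

E6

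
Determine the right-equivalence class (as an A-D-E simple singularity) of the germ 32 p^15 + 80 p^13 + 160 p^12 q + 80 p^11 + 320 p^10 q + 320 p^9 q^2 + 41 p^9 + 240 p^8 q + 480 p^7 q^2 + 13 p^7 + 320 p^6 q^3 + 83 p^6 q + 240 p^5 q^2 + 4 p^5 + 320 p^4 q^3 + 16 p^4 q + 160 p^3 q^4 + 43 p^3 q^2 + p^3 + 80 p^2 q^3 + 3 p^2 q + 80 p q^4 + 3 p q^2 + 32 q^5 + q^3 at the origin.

E_{8}

The Hessian of f at 0 has rank 0. Corank 2; j^3 = (p + q)^3 is a perfect cube, so E-series; the 5-jet and mu = 8 give E_8.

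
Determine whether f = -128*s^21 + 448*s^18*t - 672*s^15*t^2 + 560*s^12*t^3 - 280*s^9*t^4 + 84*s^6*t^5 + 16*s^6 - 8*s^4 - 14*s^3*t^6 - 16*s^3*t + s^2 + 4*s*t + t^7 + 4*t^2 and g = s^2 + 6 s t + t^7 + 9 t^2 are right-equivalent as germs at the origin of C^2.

The Hessian of f at 0 is [[2, 4], [4, 8]] with rank 1, so corank 1. A Groebner basis of the Jacobian ideal J(f) in C{s,t} is {s*t/32 + t^4 + t^2/16, s*t^2 - s/48 + 4*t^3/3 - t/24, s^2 + 4*s*t + 4*t^2}; counting standard monomials gives mu = 6. Corank 1: A-series; mu = 6 gives A_6. The Hessian of g at 0 is [[2, 6], [6, 18]] with rank 1, so corank 1. A Groebner basis of the Jacobian ideal J(g) in C{s,t} is {t^6, s + 3*t}; counting standard monomials gives mu = 6. Corank 1: A-series; mu = 6 gives A_6. Both have type A_6, hence right-equivalent.

Yes.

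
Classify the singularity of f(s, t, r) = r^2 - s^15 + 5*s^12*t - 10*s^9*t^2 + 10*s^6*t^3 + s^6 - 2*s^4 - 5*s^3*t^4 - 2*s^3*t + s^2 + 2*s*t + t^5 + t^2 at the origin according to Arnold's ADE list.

The Hessian of f at 0 has rank 2. Corank 1: A-series; mu = 4 gives A_4.

A_4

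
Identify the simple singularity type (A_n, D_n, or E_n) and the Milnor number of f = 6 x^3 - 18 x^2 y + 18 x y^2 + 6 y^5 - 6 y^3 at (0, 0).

Type E_{8}, Milnor number mu = 8.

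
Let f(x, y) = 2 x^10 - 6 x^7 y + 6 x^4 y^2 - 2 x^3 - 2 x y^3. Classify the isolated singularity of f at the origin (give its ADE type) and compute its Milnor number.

The Hessian of f at 0 is [[0, 0], [0, 0]] with rank 0, so corank 2. A Groebner basis of the Jacobian ideal J(f) in C{x,y} is {x^3, x*y^2, 3*x^2 + y^3}; counting standard monomials gives mu = 7. Corank 2; j^3 = -2*x^3 is a perfect cube, so E-series; the 4-jet and mu = 7 give E_7.

Type E_7, Milnor number mu = 7.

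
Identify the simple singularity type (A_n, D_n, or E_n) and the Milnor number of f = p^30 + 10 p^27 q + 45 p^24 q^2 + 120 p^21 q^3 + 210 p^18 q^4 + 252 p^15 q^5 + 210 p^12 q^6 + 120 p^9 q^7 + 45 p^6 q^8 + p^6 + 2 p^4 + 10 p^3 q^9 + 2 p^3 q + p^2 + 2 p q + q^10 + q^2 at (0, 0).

The Hessian of f at 0 has rank 1. Corank 1: A-series; mu = 9 gives A_9.

Type A_{9}, Milnor number mu = 9.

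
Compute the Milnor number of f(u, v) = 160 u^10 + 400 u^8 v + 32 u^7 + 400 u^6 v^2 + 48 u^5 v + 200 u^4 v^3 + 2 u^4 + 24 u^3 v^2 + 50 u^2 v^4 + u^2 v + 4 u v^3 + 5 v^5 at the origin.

6

The Hessian of f at 0 has rank 0. Corank 2; j^3 = u^2*v has shape L^2 M (L != M), so D-series; mu = 6 gives D_6.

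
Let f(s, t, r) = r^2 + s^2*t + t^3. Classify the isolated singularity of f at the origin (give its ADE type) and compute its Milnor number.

Type D4, Milnor number mu = 4.

The Hessian of f at 0 is [[0, 0, 0], [0, 0, 0], [0, 0, 2]] with rank 1, so corank 2. A Groebner basis of the Jacobian ideal J(f) in C{s,t,r} is {t^3, s^2 + 3*t^2, s*t, r}; counting standard monomials gives mu = 4. Corank 2; j^3 = t*(s^2 + t^2) splits into three distinct lines over C (the quadratic factor has nonzero discriminant), so D_4.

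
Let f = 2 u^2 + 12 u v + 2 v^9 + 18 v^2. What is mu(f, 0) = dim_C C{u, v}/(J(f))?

The Hessian of f at 0 has rank 1. Corank 1: A-series; mu = 8 gives A_8.

8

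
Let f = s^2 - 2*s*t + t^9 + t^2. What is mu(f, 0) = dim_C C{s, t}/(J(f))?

8

The Hessian of f at 0 has rank 1. Corank 1: A-series; mu = 8 gives A_8.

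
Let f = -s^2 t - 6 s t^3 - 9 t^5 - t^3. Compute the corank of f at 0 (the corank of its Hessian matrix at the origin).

The Hessian at 0 is [[0, 0], [0, 0]] of rank 0; hence corank 2.

2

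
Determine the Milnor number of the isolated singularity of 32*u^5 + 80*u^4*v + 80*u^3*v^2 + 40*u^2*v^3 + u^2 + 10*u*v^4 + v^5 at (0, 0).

4

The Hessian of f at 0 is [[2, 0], [0, 0]] with rank 1, so corank 1. A Groebner basis of the Jacobian ideal J(f) in C{u,v} is {v^4, u}; counting standard monomials gives mu = 4. Corank 1: A-series; mu = 4 gives A_4.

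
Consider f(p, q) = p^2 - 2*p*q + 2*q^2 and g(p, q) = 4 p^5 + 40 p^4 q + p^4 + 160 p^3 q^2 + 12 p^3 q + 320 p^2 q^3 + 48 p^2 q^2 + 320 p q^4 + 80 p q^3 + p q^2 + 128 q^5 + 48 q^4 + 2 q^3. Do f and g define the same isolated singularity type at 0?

The Hessian of f at 0 is [[2, -2], [-2, 4]] with rank 2, so corank 0. A Groebner basis of the Jacobian ideal J(f) in C{p,q} is {p, q}; counting standard monomials gives mu = 1. Corank 0: nondegenerate Morse point, so A_1. The Hessian of g at 0 is [[0, 0], [0, 0]] with rank 0, so corank 2. A Groebner basis of the Jacobian ideal J(g) in C{p,q} is {p^3 + q^2/4, q^3, p*q + 3*q^2/2}; counting standard monomials gives mu = 5. Corank 2; j^3 = q^2*(p + 2*q) has shape L^2 M (L != M), so D-series; mu = 5 gives D_5. f is A_1 but g is D_5, hence not right-equivalent.

No.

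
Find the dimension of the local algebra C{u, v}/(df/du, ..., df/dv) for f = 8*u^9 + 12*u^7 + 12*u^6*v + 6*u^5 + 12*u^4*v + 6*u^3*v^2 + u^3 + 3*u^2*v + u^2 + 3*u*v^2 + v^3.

2

The Hessian of f at 0 is [[2, 0], [0, 0]] with rank 1, so corank 1. A Groebner basis of the Jacobian ideal J(f) in C{u,v} is {v^2, u}; counting standard monomials gives mu = 2. Corank 1: A-series; mu = 2 gives A_2.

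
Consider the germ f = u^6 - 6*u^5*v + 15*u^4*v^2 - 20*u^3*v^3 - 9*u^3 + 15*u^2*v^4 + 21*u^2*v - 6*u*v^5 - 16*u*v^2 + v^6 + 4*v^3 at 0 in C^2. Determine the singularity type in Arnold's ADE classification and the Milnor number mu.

Type D_{7}, Milnor number mu = 7.

The Hessian of f at 0 has rank 0. Corank 2; j^3 = -(u - v)*(3*u - 2*v)^2 has shape L^2 M (L != M), so D-series; mu = 7 gives D_7.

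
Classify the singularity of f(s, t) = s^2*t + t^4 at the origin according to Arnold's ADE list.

The Hessian of f at 0 has rank 0. Corank 2; j^3 = s^2*t has shape L^2 M (L != M), so D-series; mu = 5 gives D_5.

D_5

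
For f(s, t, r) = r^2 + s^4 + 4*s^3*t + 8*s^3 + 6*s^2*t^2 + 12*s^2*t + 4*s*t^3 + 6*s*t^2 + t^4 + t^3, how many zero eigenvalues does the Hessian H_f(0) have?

The Hessian at 0 is [[0, 0, 0], [0, 0, 0], [0, 0, 2]] of rank 1; hence corank 2.

2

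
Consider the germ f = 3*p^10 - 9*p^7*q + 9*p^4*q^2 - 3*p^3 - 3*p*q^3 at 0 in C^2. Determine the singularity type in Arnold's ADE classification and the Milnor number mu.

Type E_7, Milnor number mu = 7.

The Hessian of f at 0 has rank 0. Corank 2; j^3 = -3*p^3 is a perfect cube, so E-series; the 4-jet and mu = 7 give E_7.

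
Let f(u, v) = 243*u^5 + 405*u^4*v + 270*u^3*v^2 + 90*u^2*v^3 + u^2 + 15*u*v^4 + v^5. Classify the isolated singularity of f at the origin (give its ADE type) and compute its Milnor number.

Type A_{4}, Milnor number mu = 4.

The Hessian of f at 0 is [[2, 0], [0, 0]] with rank 1, so corank 1. A Groebner basis of the Jacobian ideal J(f) in C{u,v} is {v^4, u}; counting standard monomials gives mu = 4. Corank 1: A-series; mu = 4 gives A_4.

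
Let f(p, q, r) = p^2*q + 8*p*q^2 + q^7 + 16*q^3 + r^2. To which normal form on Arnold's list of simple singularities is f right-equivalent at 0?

The Hessian of f at 0 has rank 1. Corank 2; j^3 = q*(p + 4*q)^2 has shape L^2 M (L != M), so D-series; mu = 8 gives D_8.

D_{8}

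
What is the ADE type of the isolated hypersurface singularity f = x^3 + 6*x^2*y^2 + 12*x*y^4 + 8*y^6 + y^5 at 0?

E_8

The Hessian of f at 0 has rank 0. Corank 2; j^3 = x^3 is a perfect cube, so E-series; the 5-jet and mu = 8 give E_8.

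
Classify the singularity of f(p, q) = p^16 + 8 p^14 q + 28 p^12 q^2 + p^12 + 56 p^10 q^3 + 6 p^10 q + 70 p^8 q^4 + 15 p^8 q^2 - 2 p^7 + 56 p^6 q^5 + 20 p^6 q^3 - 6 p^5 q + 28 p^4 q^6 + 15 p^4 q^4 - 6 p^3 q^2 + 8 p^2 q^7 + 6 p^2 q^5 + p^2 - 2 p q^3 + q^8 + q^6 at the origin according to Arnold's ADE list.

The Hessian of f at 0 has rank 1. Corank 1: A-series; mu = 7 gives A_7.

A_7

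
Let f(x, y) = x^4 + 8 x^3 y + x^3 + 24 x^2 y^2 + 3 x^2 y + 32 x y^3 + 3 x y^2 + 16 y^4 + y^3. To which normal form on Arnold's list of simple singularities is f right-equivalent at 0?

The Hessian of f at 0 is [[0, 0], [0, 0]] with rank 0, so corank 2. A Groebner basis of the Jacobian ideal J(f) in C{x,y} is {y^4, x*y^2 + 4*y^3/3, x^2 + 2*x*y + y^2}; counting standard monomials gives mu = 6. Corank 2; j^3 = (x + y)^3 is a perfect cube, so E-series; the 4-jet and mu = 6 give E_6.

E_{6}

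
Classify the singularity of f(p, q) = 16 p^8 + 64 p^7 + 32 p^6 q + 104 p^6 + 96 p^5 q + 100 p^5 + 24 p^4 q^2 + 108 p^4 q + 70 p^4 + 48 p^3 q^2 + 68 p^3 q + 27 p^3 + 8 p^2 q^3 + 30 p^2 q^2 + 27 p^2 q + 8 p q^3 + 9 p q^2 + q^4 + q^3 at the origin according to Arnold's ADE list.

The Hessian of f at 0 is [[0, 0], [0, 0]] with rank 0, so corank 2. A Groebner basis of the Jacobian ideal J(f) in C{p,q} is {p^3 + 27*p^2/4 + 9*p*q/2 + 3*q^2/4, p^2*q - 18*p^2 - 12*p*q - 2*q^2, 189*p^2/4 + p*q^2 + 63*p*q/2 + 21*q^2/4, -243*p^2/2 - 81*p*q + q^3 - 27*q^2/2}; counting standard monomials gives mu = 6. Corank 2; j^3 = (3*p + q)^3 is a perfect cube, so E-series; the 4-jet and mu = 6 give E_6.

E6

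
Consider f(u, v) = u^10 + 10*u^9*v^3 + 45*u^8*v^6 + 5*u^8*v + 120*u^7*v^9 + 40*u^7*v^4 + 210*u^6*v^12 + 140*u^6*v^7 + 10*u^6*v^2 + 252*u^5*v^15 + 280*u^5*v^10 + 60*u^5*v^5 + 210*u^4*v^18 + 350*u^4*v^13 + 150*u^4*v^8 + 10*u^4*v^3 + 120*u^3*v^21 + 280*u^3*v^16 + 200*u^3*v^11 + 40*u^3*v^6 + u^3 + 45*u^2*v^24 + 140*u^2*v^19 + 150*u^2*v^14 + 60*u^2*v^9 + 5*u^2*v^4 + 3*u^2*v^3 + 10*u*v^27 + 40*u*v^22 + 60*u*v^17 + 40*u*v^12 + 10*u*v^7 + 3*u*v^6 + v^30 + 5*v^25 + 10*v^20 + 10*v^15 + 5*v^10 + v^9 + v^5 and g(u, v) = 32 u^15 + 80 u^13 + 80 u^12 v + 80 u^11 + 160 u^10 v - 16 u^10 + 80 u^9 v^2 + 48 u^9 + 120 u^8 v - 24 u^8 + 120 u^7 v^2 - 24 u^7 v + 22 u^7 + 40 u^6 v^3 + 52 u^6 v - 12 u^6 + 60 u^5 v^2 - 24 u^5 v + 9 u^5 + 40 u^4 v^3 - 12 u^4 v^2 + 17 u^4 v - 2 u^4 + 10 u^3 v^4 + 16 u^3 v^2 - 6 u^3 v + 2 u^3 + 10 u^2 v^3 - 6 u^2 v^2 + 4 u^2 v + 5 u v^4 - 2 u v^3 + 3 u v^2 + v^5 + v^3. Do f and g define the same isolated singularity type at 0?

The Hessian of f at 0 is [[0, 0], [0, 0]] with rank 0, so corank 2. A Groebner basis of the Jacobian ideal J(f) in C{u,v} is {u^2/2 + u*v^3, v^4, u^3, u^2*v}; counting standard monomials gives mu = 8. Corank 2; j^3 = u^3 is a perfect cube, so E-series; the 5-jet and mu = 8 give E_8. The Hessian of g at 0 is [[0, 0], [0, 0]] with rank 0, so corank 2. A Groebner basis of the Jacobian ideal J(g) in C{u,v} is {v^3, u^2 - 3*v^2/2, u*v + 3*v^2/2}; counting standard monomials gives mu = 4. Corank 2; j^3 = (u + v)*(2*u^2 + 2*u*v + v^2) splits into three distinct lines over C (the quadratic factor has nonzero discriminant), so D_4. f is E_8 but g is D_4, hence not right-equivalent.

No.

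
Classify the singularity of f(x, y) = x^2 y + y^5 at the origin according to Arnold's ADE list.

The Hessian of f at 0 has rank 0. Corank 2; j^3 = x^2*y has shape L^2 M (L != M), so D-series; mu = 6 gives D_6.

D_6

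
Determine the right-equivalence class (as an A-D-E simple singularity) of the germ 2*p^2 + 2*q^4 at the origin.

The Hessian of f at 0 has rank 1. Corank 1: A-series; mu = 3 gives A_3.

A3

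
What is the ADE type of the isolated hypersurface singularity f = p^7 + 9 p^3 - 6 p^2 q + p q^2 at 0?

The Hessian of f at 0 has rank 0. Corank 2; j^3 = p*(3*p - q)^2 has shape L^2 M (L != M), so D-series; mu = 8 gives D_8.

D_{8}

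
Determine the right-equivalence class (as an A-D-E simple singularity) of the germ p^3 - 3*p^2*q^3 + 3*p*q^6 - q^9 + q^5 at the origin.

E_{8}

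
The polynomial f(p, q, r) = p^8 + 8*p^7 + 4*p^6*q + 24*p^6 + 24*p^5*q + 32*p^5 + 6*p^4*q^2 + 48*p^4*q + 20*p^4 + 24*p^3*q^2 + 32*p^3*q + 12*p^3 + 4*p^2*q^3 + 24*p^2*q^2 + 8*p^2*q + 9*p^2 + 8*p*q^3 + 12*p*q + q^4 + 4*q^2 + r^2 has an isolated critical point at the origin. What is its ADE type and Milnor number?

The Hessian of f at 0 is [[18, 12, 0], [12, 8, 0], [0, 0, 2]] with rank 2, so corank 1. A Groebner basis of the Jacobian ideal J(f) in C{p,q,r} is {p^2 + 3*p/2 + q, p*q - 9*p/4 - 3*q/2, 27*p/8 + q^2 + 9*q/4, r}; counting standard monomials gives mu = 3. Corank 1: A-series; mu = 3 gives A_3.

Type A3, Milnor number mu = 3.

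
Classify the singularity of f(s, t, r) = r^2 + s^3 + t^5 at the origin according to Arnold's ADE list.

E_8

The Hessian of f at 0 has rank 1. Corank 2; j^3 = s^3 is a perfect cube, so E-series; the 5-jet and mu = 8 give E_8.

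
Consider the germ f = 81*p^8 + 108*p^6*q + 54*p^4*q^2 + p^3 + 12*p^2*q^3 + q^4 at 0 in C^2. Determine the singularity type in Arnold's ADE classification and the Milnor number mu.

The Hessian of f at 0 is [[0, 0], [0, 0]] with rank 0, so corank 2. A Groebner basis of the Jacobian ideal J(f) in C{p,q} is {q^3, p^2}; counting standard monomials gives mu = 6. Corank 2; j^3 = p^3 is a perfect cube, so E-series; the 4-jet and mu = 6 give E_6.

Type E6, Milnor number mu = 6.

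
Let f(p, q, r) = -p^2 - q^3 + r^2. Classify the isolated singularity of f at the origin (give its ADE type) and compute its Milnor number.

Type A2, Milnor number mu = 2.

The Hessian of f at 0 is [[-2, 0, 0], [0, 0, 0], [0, 0, 2]] with rank 2, so corank 1. A Groebner basis of the Jacobian ideal J(f) in C{p,q,r} is {q^2, p, r}; counting standard monomials gives mu = 2. Corank 1: A-series; mu = 2 gives A_2.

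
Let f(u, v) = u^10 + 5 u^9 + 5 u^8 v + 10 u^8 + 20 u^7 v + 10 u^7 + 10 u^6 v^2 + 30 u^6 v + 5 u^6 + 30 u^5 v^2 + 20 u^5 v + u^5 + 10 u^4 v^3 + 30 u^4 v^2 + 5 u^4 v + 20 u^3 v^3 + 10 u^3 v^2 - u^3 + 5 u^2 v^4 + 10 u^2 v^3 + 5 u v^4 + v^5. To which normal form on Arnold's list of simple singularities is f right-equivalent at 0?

The Hessian of f at 0 has rank 0. Corank 2; j^3 = -u^3 is a perfect cube, so E-series; the 5-jet and mu = 8 give E_8.

E_{8}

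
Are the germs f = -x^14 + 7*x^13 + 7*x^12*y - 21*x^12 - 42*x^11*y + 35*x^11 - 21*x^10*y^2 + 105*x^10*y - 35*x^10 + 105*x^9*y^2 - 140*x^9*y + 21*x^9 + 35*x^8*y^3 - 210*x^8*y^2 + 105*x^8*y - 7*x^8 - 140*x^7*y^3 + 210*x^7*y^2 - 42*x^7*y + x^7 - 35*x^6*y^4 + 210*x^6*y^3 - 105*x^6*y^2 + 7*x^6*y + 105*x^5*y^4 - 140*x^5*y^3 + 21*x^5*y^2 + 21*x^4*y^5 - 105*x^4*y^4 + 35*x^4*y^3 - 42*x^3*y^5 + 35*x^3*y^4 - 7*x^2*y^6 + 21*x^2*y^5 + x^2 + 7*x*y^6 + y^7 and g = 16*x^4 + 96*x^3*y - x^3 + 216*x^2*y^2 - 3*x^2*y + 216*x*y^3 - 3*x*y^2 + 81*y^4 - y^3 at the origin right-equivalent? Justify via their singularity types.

No.

The Hessian of f at 0 is [[2, 0], [0, 0]] with rank 1, so corank 1. A Groebner basis of the Jacobian ideal J(f) in C{x,y} is {y^6, x}; counting standard monomials gives mu = 6. Corank 1: A-series; mu = 6 gives A_6. The Hessian of g at 0 is [[0, 0], [0, 0]] with rank 0, so corank 2. A Groebner basis of the Jacobian ideal J(g) in C{x,y} is {y^4, x*y^2 + 7*y^3/6, x^2 + 2*x*y + y^2}; counting standard monomials gives mu = 6. Corank 2; j^3 = -(x + y)^3 is a perfect cube, so E-series; the 4-jet and mu = 6 give E_6. f is A_6 but g is E_6, hence not right-equivalent.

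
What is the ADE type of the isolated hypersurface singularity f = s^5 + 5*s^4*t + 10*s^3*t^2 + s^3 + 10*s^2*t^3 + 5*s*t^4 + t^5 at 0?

E_8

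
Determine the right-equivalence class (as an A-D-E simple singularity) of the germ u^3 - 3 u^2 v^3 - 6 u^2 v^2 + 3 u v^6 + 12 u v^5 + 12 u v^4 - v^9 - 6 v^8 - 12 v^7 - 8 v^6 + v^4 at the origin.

E6

The Hessian of f at 0 is [[0, 0], [0, 0]] with rank 0, so corank 2. A Groebner basis of the Jacobian ideal J(f) in C{u,v} is {u^3, u^2*v, -u^2/4 + u*v^2, v^3}; counting standard monomials gives mu = 6. Corank 2; j^3 = u^3 is a perfect cube, so E-series; the 4-jet and mu = 6 give E_6.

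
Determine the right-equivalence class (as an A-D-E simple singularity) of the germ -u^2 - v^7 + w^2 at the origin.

A_{6}

The Hessian of f at 0 has rank 2. Corank 1: A-series; mu = 6 gives A_6.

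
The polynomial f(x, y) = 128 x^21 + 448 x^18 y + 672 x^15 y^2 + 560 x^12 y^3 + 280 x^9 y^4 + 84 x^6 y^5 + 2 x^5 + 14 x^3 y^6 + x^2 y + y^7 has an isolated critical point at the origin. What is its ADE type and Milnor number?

Type D_{8}, Milnor number mu = 8.

The Hessian of f at 0 has rank 0. Corank 2; j^3 = x^2*y has shape L^2 M (L != M), so D-series; mu = 8 gives D_8.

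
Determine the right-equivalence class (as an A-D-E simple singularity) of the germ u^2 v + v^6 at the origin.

D7

The Hessian of f at 0 has rank 0. Corank 2; j^3 = u^2*v has shape L^2 M (L != M), so D-series; mu = 7 gives D_7.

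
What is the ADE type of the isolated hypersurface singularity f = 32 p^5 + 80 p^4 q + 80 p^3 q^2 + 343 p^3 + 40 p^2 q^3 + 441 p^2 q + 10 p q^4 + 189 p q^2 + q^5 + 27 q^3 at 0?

The Hessian of f at 0 is [[0, 0], [0, 0]] with rank 0, so corank 2. A Groebner basis of the Jacobian ideal J(f) in C{p,q} is {q^5, p*q^3 + 25*q^4/56, p^2 + 6*p*q/7 + 9*q^2/49}; counting standard monomials gives mu = 8. Corank 2; j^3 = (7*p + 3*q)^3 is a perfect cube, so E-series; the 5-jet and mu = 8 give E_8.

E_{8}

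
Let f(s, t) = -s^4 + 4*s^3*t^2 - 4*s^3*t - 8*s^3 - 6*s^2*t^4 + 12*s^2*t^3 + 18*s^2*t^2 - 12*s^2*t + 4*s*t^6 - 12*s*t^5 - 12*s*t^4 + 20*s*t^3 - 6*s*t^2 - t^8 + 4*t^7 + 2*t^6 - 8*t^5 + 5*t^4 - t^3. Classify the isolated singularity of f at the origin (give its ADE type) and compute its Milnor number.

Type E_6, Milnor number mu = 6.

The Hessian of f at 0 is [[0, 0], [0, 0]] with rank 0, so corank 2. A Groebner basis of the Jacobian ideal J(f) in C{s,t} is {s^3 - 3*s^2/4 - 3*s*t/4 - 3*t^2/16, s^2*t + 5*s^2/4 + 5*s*t/4 + 5*t^2/16, -2*s^2 + s*t^2 - 2*s*t - t^2/2, 3*s^2 + 3*s*t + t^3 + 3*t^2/4}; counting standard monomials gives mu = 6. Corank 2; j^3 = -(2*s + t)^3 is a perfect cube, so E-series; the 4-jet and mu = 6 give E_6.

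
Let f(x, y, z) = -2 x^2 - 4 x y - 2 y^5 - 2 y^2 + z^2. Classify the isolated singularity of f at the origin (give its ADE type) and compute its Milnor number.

The Hessian of f at 0 has rank 2. Corank 1: A-series; mu = 4 gives A_4.

Type A4, Milnor number mu = 4.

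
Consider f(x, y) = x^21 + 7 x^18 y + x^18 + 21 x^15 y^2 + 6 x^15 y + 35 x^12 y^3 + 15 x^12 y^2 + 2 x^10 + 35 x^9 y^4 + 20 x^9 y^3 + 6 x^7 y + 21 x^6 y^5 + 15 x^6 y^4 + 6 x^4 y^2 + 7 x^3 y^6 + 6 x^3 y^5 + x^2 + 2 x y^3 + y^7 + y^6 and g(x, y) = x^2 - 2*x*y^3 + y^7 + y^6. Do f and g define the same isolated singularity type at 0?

Yes.

The Hessian of f at 0 has rank 1. Corank 1: A-series; mu = 6 gives A_6. The Hessian of g at 0 has rank 1. Corank 1: A-series; mu = 6 gives A_6. Both have type A_6, hence right-equivalent.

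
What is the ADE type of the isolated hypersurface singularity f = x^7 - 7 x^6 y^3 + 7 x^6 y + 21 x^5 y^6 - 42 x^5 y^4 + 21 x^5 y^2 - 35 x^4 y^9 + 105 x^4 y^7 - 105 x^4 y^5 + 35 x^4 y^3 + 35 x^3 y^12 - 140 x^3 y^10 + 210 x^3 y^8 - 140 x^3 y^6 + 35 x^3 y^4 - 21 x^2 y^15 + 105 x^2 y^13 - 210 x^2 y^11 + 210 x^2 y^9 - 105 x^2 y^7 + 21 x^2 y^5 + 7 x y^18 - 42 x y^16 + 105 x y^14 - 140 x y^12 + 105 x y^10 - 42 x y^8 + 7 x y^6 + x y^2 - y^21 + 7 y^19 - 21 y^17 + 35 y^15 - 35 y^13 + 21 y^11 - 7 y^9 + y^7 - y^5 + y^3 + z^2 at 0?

The Hessian of f at 0 has rank 1. Corank 2; j^3 = y^2*(x + y) has shape L^2 M (L != M), so D-series; mu = 8 gives D_8.

D_8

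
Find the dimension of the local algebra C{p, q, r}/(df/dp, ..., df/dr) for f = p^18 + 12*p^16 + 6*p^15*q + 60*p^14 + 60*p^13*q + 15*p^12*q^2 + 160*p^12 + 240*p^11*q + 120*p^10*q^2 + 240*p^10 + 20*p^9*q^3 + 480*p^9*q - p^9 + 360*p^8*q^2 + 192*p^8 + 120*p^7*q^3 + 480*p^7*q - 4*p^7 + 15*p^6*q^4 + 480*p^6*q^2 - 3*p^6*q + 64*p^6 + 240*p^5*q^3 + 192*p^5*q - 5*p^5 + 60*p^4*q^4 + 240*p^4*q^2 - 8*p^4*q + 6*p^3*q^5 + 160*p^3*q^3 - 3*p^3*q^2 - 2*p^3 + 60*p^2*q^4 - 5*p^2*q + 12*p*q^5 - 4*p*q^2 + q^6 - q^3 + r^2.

The Hessian of f at 0 is [[0, 0, 0], [0, 0, 0], [0, 0, 2]] with rank 1, so corank 2. A Groebner basis of the Jacobian ideal J(f) in C{p,q,r} is {2*p^2 + 3*p*q + q^4 + q^2, p^3 + p^2/2 + p*q + q^3 + q^2/2, p^2*q - p^2/3 - 2*p*q/3 - q^3 - q^2/3, p^2/6 + p*q^2 + p*q/3 + q^3 + q^2/6, r}; counting standard monomials gives mu = 7. Corank 2; j^3 = -(p + q)^2*(2*p + q) has shape L^2 M (L != M), so D-series; mu = 7 gives D_7.

7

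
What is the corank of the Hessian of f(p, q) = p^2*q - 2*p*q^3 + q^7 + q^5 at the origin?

2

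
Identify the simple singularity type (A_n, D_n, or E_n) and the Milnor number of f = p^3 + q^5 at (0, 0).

The Hessian of f at 0 is [[0, 0], [0, 0]] with rank 0, so corank 2. A Groebner basis of the Jacobian ideal J(f) in C{p,q} is {q^4, p^2}; counting standard monomials gives mu = 8. Corank 2; j^3 = p^3 is a perfect cube, so E-series; the 5-jet and mu = 8 give E_8.

Type E_{8}, Milnor number mu = 8.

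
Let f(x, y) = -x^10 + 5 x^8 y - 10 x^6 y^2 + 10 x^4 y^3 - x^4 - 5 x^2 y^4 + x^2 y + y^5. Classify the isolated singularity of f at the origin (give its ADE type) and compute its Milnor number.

The Hessian of f at 0 has rank 0. Corank 2; j^3 = x^2*y has shape L^2 M (L != M), so D-series; mu = 6 gives D_6.

Type D_{6}, Milnor number mu = 6.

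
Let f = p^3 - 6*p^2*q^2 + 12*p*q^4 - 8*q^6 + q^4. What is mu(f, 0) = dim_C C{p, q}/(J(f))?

6

The Hessian of f at 0 is [[0, 0], [0, 0]] with rank 0, so corank 2. A Groebner basis of the Jacobian ideal J(f) in C{p,q} is {p^3, p^2*q, -p^2/4 + p*q^2, q^3}; counting standard monomials gives mu = 6. Corank 2; j^3 = p^3 is a perfect cube, so E-series; the 4-jet and mu = 6 give E_6.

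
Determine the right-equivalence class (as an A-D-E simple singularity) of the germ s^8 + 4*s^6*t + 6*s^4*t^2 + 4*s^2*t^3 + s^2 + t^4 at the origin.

The Hessian of f at 0 is [[2, 0], [0, 0]] with rank 1, so corank 1. A Groebner basis of the Jacobian ideal J(f) in C{s,t} is {t^3, s}; counting standard monomials gives mu = 3. Corank 1: A-series; mu = 3 gives A_3.

A_3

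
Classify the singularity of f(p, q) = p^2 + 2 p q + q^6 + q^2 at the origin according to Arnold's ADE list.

A_{5}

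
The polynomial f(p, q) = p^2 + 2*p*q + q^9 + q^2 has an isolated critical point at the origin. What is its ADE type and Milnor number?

The Hessian of f at 0 is [[2, 2], [2, 2]] with rank 1, so corank 1. A Groebner basis of the Jacobian ideal J(f) in C{p,q} is {q^8, p + q}; counting standard monomials gives mu = 8. Corank 1: A-series; mu = 8 gives A_8.

Type A_{8}, Milnor number mu = 8.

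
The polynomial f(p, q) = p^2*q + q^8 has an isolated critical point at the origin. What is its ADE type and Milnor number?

The Hessian of f at 0 has rank 0. Corank 2; j^3 = p^2*q has shape L^2 M (L != M), so D-series; mu = 9 gives D_9.

Type D_{9}, Milnor number mu = 9.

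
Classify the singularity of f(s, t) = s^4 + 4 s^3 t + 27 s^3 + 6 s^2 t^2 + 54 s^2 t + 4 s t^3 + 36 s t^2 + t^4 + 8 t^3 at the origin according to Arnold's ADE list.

E_6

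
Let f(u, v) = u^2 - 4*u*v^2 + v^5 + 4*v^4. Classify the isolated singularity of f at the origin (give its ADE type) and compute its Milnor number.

The Hessian of f at 0 is [[2, 0], [0, 0]] with rank 1, so corank 1. A Groebner basis of the Jacobian ideal J(f) in C{u,v} is {u^2, -u/2 + v^2}; counting standard monomials gives mu = 4. Corank 1: A-series; mu = 4 gives A_4.

Type A4, Milnor number mu = 4.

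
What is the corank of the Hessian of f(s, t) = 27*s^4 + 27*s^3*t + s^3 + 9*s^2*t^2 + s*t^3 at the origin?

2

The Hessian at 0 is [[0, 0], [0, 0]] of rank 0; hence corank 2.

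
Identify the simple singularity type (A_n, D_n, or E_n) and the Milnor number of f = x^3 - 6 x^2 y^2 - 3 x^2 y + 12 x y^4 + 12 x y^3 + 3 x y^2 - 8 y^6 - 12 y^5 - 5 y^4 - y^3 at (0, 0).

The Hessian of f at 0 has rank 0. Corank 2; j^3 = (x - y)^3 is a perfect cube, so E-series; the 4-jet and mu = 6 give E_6.

Type E_{6}, Milnor number mu = 6.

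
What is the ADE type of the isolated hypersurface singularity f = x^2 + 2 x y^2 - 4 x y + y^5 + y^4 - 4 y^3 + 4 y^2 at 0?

The Hessian of f at 0 has rank 1. Corank 1: A-series; mu = 4 gives A_4.

A4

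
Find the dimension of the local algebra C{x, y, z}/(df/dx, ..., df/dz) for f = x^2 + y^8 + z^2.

7

The Hessian of f at 0 has rank 2. Corank 1: A-series; mu = 7 gives A_7.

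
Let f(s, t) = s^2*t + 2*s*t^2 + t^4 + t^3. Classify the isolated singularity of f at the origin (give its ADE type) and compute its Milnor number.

Type D_{5}, Milnor number mu = 5.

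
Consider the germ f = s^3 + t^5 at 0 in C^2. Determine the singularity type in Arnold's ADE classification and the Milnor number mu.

Type E_8, Milnor number mu = 8.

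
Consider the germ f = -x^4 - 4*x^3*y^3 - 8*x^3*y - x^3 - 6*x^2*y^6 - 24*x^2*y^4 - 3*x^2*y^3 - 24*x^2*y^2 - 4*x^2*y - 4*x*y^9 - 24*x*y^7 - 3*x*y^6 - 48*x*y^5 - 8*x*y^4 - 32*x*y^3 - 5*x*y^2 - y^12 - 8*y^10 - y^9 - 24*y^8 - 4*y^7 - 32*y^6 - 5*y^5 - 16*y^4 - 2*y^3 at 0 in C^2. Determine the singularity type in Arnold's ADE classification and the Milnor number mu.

Type D_{5}, Milnor number mu = 5.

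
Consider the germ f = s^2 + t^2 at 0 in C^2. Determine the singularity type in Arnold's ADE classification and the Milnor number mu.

Type A_1, Milnor number mu = 1.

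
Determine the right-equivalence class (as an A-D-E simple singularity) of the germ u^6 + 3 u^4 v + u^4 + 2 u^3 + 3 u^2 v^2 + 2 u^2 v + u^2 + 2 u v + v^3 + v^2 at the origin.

A_{2}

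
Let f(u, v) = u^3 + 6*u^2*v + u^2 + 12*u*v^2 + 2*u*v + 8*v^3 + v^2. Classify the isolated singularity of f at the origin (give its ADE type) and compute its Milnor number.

Type A2, Milnor number mu = 2.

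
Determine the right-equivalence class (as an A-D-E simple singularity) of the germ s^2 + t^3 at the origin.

The Hessian of f at 0 is [[2, 0], [0, 0]] with rank 1, so corank 1. A Groebner basis of the Jacobian ideal J(f) in C{s,t} is {t^2, s}; counting standard monomials gives mu = 2. Corank 1: A-series; mu = 2 gives A_2.

A_{2}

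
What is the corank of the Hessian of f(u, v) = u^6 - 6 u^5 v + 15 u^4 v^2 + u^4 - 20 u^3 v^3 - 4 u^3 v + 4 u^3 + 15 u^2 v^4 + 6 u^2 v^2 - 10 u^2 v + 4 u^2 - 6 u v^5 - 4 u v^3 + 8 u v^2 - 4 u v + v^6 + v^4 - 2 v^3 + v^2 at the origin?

1

Hessian at 0 has rank 1.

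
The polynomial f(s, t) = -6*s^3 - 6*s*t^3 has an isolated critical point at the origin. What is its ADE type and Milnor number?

The Hessian of f at 0 has rank 0. Corank 2; j^3 = -6*s^3 is a perfect cube, so E-series; the 4-jet and mu = 7 give E_7.

Type E_{7}, Milnor number mu = 7.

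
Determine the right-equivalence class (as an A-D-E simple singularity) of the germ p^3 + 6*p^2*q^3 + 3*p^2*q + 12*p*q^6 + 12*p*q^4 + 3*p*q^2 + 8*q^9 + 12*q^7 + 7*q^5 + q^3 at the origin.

E_8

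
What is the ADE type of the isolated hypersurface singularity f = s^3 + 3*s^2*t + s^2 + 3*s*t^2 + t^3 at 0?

The Hessian of f at 0 has rank 1. Corank 1: A-series; mu = 2 gives A_2.

A_2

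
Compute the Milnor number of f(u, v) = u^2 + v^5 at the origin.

4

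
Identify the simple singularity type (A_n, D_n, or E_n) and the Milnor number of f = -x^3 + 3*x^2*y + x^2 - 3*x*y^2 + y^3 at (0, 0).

Type A2, Milnor number mu = 2.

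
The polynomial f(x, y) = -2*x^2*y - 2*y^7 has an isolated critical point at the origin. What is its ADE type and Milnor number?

Type D8, Milnor number mu = 8.

The Hessian of f at 0 has rank 0. Corank 2; j^3 = -2*x^2*y has shape L^2 M (L != M), so D-series; mu = 8 gives D_8.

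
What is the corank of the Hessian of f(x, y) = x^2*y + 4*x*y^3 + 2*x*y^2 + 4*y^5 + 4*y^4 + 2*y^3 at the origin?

Hessian at 0 has rank 0.

2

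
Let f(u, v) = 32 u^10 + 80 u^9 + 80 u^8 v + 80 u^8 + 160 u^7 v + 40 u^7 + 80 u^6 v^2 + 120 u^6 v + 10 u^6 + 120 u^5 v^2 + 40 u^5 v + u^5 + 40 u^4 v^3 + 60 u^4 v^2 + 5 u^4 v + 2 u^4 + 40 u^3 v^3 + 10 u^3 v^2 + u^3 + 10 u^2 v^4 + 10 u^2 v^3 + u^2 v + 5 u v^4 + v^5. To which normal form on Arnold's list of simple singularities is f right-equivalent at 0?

The Hessian of f at 0 has rank 0. Corank 2; j^3 = u^2*(u + v) has shape L^2 M (L != M), so D-series; mu = 6 gives D_6.

D_6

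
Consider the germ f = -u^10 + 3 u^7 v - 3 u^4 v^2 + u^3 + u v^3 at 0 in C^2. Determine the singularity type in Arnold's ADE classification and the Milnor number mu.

Type E_{7}, Milnor number mu = 7.

The Hessian of f at 0 has rank 0. Corank 2; j^3 = u^3 is a perfect cube, so E-series; the 4-jet and mu = 7 give E_7.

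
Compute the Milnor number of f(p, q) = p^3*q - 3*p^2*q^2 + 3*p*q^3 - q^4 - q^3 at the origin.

The Hessian of f at 0 has rank 0. Corank 2; j^3 = -q^3 is a perfect cube, so E-series; the 4-jet and mu = 7 give E_7.

7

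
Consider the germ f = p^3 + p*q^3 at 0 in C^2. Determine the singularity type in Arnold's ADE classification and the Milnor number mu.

Type E_{7}, Milnor number mu = 7.

The Hessian of f at 0 has rank 0. Corank 2; j^3 = p^3 is a perfect cube, so E-series; the 4-jet and mu = 7 give E_7.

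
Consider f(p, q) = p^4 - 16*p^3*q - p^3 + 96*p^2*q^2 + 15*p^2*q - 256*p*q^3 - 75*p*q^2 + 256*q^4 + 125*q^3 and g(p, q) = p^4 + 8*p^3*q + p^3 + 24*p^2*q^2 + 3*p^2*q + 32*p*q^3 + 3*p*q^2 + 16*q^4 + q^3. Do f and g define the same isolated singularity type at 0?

The Hessian of f at 0 has rank 0. Corank 2; j^3 = -(p - 5*q)^3 is a perfect cube, so E-series; the 4-jet and mu = 6 give E_6. The Hessian of g at 0 has rank 0. Corank 2; j^3 = (p + q)^3 is a perfect cube, so E-series; the 4-jet and mu = 6 give E_6. Both have type E_6, hence right-equivalent.

Yes.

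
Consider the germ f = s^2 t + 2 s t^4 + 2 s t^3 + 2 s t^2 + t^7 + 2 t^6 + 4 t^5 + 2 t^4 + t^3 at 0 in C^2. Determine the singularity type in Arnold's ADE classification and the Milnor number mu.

Type D_6, Milnor number mu = 6.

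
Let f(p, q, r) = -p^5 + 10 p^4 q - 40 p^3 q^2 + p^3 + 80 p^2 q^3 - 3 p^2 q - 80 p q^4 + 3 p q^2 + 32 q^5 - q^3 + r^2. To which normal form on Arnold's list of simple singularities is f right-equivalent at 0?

The Hessian of f at 0 has rank 1. Corank 2; j^3 = (p - q)^3 is a perfect cube, so E-series; the 5-jet and mu = 8 give E_8.

E8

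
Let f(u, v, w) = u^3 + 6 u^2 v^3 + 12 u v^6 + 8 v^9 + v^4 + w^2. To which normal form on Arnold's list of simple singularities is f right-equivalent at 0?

The Hessian of f at 0 has rank 1. Corank 2; j^3 = u^3 is a perfect cube, so E-series; the 4-jet and mu = 6 give E_6.

E_6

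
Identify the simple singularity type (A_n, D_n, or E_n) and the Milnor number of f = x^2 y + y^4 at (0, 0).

The Hessian of f at 0 has rank 0. Corank 2; j^3 = x^2*y has shape L^2 M (L != M), so D-series; mu = 5 gives D_5.

Type D5, Milnor number mu = 5.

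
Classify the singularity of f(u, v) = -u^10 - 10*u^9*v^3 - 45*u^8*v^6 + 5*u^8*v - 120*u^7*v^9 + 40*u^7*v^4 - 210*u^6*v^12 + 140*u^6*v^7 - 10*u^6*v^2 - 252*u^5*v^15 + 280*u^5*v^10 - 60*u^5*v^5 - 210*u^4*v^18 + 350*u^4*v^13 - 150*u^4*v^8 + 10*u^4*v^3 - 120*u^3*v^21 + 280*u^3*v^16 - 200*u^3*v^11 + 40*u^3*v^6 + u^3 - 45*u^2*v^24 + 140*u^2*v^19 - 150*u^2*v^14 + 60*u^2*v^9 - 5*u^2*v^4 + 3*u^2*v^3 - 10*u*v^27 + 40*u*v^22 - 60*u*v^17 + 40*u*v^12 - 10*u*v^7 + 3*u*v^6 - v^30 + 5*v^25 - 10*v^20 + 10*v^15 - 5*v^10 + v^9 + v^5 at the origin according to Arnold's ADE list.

E_8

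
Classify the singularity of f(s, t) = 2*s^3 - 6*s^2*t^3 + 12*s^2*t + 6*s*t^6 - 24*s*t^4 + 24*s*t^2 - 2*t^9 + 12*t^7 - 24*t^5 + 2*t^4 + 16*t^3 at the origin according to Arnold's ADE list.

E6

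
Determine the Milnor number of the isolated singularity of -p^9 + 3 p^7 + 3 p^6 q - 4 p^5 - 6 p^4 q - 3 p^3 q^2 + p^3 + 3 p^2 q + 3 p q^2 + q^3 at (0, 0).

The Hessian of f at 0 is [[0, 0], [0, 0]] with rank 0, so corank 2. A Groebner basis of the Jacobian ideal J(f) in C{p,q} is {-3*p^2/2 + p*q^3 - 3*p*q - 3*q^2/2, 2*p^2 + 4*p*q + q^4 + 2*q^2, p^3 - 3*p*q^2 - 2*q^3, p^2*q + 2*p*q^2 + q^3}; counting standard monomials gives mu = 8. Corank 2; j^3 = (p + q)^3 is a perfect cube, so E-series; the 5-jet and mu = 8 give E_8.

8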